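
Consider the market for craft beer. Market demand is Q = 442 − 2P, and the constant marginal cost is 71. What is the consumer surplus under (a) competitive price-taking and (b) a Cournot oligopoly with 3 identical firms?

Inverting demand: P = 221 − 0.5Q.
Under competition P = MC = 71, so Q = (221 − 71)/0.5 = 300.
CS = ½·(221 − 71)·300 = 22500.
With 3 symmetric Cournot firms, each firm's FOC gives 221 − 2q = 71, so q = 75, Q = 3·75 = 225, and P = 108.5.
CS = ½·(221 − 108.5)·225 = 12656.25.

Competition: CS = 22500; Cournot: CS = 12656.25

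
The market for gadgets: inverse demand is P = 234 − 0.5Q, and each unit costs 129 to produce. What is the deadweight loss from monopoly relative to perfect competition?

DWL = 2756.25

Under competition P = MC = 129, so Q = (234 − 129)/0.5 = 210.
A monopolist chooses Q where MR = MC. MR = 234 − Q; setting this equal to 129 gives Q = 105 and P = 181.5.
DWL is the triangle between Q = 105 and Q = 210: ½·(210 − 105)·(181.5 − 129) = 2756.25.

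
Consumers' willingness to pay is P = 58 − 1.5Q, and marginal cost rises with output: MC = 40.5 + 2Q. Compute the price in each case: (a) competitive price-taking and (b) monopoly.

Competition: P = 50.5; Monopoly: P = 52.75

Under competition P = MC: 58 − 1.5Q = 40.5 + 2Q ⇒ Q = 5, P = 50.5.
A monopolist chooses Q where MR = MC. MR = 58 − 3Q; setting this equal to 40.5 + 2Q gives Q = 3.5 and P = 52.75.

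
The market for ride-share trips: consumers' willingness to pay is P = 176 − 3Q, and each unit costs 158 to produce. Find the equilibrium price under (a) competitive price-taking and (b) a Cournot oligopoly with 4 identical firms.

Perfect competition: P = MC = 158, so 176 − 3Q = 158 and Q = 6.
Cournot with 4 identical firms: the symmetric best-response condition is 176 − 15q = 158. Each firm produces q = 1.2, total output Q = 4.8, price P = 161.6.

Competition: P = 158; Cournot: P = 161.6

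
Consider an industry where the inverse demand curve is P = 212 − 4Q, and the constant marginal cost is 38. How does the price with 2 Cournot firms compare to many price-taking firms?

Cournot: P = 96; Competition: P = 38

Cournot with 2 identical firms: the symmetric best-response condition is 212 − 12q = 38. Each firm produces q = 14.5, total output Q = 29, price P = 96.
Under competition P = MC = 38, so Q = (212 − 38)/4 = 43.5.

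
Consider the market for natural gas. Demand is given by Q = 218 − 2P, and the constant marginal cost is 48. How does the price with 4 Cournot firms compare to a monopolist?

Inverting demand: P = 109 − 0.5Q.
With 4 symmetric Cournot firms, each firm's FOC gives 109 − 2.5q = 48, so q = 24.4, Q = 4·24.4 = 97.6, and P = 60.2.
The monopolist equates marginal revenue to marginal cost: 109 − Q = 48, so Q = 61. From demand, P = 78.5.

Cournot: P = 60.2; Monopoly: P = 78.5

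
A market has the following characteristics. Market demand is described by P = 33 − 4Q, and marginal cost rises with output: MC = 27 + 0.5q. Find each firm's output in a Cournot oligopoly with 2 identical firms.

In a 2-firm Cournot equilibrium, symmetry and the first-order condition give q = (33 − 27)/(12.5) = 0.48. So Q = 0.96 and P = 29.16.

q_i = 0.48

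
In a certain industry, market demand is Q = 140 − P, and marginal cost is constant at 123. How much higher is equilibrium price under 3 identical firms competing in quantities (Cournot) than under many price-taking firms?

Inverting demand: P = 140 − Q.
Competitive firms price at marginal cost: P = 123, giving Q = 17.
In a 3-firm Cournot equilibrium, symmetry and the first-order condition give q = (140 − 123)/(4) = 4.25. So Q = 12.75 and P = 127.25.
Change in equilibrium price: 127.25 − 123 = 4.25.

Equilibrium price rises by 4.25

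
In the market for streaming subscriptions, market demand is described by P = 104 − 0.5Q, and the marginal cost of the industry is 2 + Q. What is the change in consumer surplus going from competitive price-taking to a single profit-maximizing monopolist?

Consumer surplus falls by 505.75

Competitive equilibrium sets price equal to marginal cost: 104 − 0.5Q = 2 + Q, so Q = 68 and P = 70.
CS = ½·(104 − 70)·68 = 1156.
Monopoly sets MR = MC: 104 − Q = 2 + Q ⇒ Q = 51, P = 104 − 0.5·51 = 78.5.
CS = ½·(104 − 78.5)·51 = 650.25.
Change in consumer surplus: 650.25 − 1156 = −505.75.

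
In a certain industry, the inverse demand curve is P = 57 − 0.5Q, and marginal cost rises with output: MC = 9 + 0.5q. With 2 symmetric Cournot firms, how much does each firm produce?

Cournot with 2 identical firms: the symmetric best-response condition is 57 − 1.5q = 9 + 0.5q. Each firm produces q = 24, total output Q = 48, price P = 33.

q_i = 24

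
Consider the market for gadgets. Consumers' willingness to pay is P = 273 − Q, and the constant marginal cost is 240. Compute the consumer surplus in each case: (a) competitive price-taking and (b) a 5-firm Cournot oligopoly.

Competition: CS = 544.5; Cournot: CS = 378.125

Competitive firms price at marginal cost: P = 240, giving Q = 33.
CS = ½·(273 − 240)·33 = 544.5.
Cournot with 5 identical firms: the symmetric best-response condition is 273 − 6q = 240. Each firm produces q = 5.5, total output Q = 27.5, price P = 245.5.
CS = ½·(273 − 245.5)·27.5 = 378.125.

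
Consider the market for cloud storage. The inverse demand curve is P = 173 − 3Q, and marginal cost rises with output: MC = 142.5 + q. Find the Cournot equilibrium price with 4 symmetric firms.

P = 150.125

With 4 symmetric Cournot firms, each firm's FOC gives 173 − 15q = 142.5 + q, so q = 61/32, Q = 4·61/32 = 7.625, and P = 150.125.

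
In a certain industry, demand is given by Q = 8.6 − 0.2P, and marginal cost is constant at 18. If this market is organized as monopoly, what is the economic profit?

Profit = 31.25

Inverting demand: P = 43 − 5Q.
Monopoly sets MR = MC: 43 − 10Q = 18 ⇒ Q = 2.5, P = 43 − 5·2.5 = 30.5.
Profit = (30.5 − 18)·2.5 = 31.25.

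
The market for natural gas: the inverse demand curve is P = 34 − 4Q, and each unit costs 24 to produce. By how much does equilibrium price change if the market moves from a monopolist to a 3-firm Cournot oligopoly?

P falls by 2.5

Monopoly sets MR = MC: 34 − 8Q = 24 ⇒ Q = 1.25, P = 34 − 4·1.25 = 29.
With 3 symmetric Cournot firms, each firm's FOC gives 34 − 16q = 24, so q = 0.625, Q = 3·0.625 = 1.875, and P = 26.5.
Change in equilibrium price: 26.5 − 29 = −2.5.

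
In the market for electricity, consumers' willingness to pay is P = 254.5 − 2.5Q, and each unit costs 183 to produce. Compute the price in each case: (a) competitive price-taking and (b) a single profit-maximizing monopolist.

Competitive firms price at marginal cost: P = 183, giving Q = 28.6.
Monopoly sets MR = MC: 254.5 − 5Q = 183 ⇒ Q = 14.3, P = 254.5 − 2.5·14.3 = 218.75.

Competition: P = 183; Monopoly: P = 218.75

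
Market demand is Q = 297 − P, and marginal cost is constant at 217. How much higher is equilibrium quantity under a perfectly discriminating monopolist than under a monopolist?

Q rises by 40

Inverting demand: P = 297 − Q.
Monopoly sets MR = MC: 297 − 2Q = 217 ⇒ Q = 40, P = 297 − 40 = 257.
With perfect price discrimination, output is the efficient level Q = 80 (where demand meets MC), but every buyer pays their willingness to pay: CS = 0 and PS = total surplus.
Change in equilibrium quantity: 80 − 40 = 40.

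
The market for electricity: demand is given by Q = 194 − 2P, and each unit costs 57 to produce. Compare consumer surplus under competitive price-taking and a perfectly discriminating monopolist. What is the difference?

Consumer surplus falls by 1600

Inverting demand: P = 97 − 0.5Q.
Under competition P = MC = 57, so Q = (97 − 57)/0.5 = 80.
CS = ½·(97 − 57)·80 = 1600.
A perfectly discriminating monopolist sells every unit with P(Q) ≥ MC(Q), so output equals the competitive quantity Q = 80. Each buyer pays their reservation price, so CS = 0 and the firm captures all surplus.
CS = 0.
Change in consumer surplus: 0 − 1600 = −1600.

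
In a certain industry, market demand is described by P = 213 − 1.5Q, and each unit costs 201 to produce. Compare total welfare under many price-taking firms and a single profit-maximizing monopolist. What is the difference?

Perfect competition: P = MC = 201, so 213 − 1.5Q = 201 and Q = 8.
CS = ½·(213 − 201)·8 = 48; PS = (201 − 201)·8 = 0; TS = 48.
A monopolist chooses Q where MR = MC. MR = 213 − 3Q; setting this equal to 201 gives Q = 4 and P = 207.
CS = ½·(213 − 207)·4 = 12; PS = (207 − 201)·4 = 24; TS = 36.
Change in total welfare: 36 − 48 = −12.

Total welfare falls by 12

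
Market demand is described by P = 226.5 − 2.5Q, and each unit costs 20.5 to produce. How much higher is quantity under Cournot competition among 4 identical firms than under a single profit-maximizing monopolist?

Q rises by 24.72

Monopoly sets MR = MC: 226.5 − 5Q = 20.5 ⇒ Q = 41.2, P = 226.5 − 2.5·41.2 = 123.5.
Cournot with 4 identical firms: the symmetric best-response condition is 226.5 − 12.5q = 20.5. Each firm produces q = 16.48, total output Q = 65.92, price P = 61.7.
Change in quantity: 65.92 − 41.2 = 24.72.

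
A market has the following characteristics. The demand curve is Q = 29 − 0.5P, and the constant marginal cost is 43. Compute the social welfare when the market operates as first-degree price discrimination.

Inverting demand: P = 58 − 2Q.
With perfect price discrimination, output is the efficient level Q = 7.5 (where demand meets MC), but every buyer pays their willingness to pay: CS = 0 and PS = total surplus.
TS = 56.25 (equal to competitive TS).

TS = 56.25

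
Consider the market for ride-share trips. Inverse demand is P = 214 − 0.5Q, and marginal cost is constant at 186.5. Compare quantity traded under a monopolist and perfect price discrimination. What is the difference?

Quantity traded rises by 27.5

The monopolist equates marginal revenue to marginal cost: 214 − Q = 186.5, so Q = 27.5. From demand, P = 200.25.
A perfectly discriminating monopolist sells every unit with P(Q) ≥ MC(Q), so output equals the competitive quantity Q = 55. Each buyer pays their reservation price, so CS = 0 and the firm captures all surplus.
Change in quantity traded: 55 − 27.5 = 27.5.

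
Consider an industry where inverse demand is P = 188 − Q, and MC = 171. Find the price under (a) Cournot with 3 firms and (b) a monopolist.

In a 3-firm Cournot equilibrium, symmetry and the first-order condition give q = (188 − 171)/(4) = 4.25. So Q = 12.75 and P = 175.25.
Monopoly sets MR = MC: 188 − 2Q = 171 ⇒ Q = 8.5, P = 188 − 8.5 = 179.5.

Cournot: P = 175.25; Monopoly: P = 179.5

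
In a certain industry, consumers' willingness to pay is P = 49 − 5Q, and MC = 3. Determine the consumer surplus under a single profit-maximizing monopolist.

CS = 52.9

A monopolist chooses Q where MR = MC. MR = 49 − 10Q; setting this equal to 3 gives Q = 4.6 and P = 26.
CS = ½·(49 − 26)·4.6 = 52.9.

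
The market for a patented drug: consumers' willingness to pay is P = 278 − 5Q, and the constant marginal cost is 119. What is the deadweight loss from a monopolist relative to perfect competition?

DWL = 632.025

Competitive firms price at marginal cost: P = 119, giving Q = 31.8.
Monopoly sets MR = MC: 278 − 10Q = 119 ⇒ Q = 15.9, P = 278 − 5·15.9 = 198.5.
DWL is the triangle between Q = 15.9 and Q = 31.8: ½·(31.8 − 15.9)·(198.5 − 119) = 632.025.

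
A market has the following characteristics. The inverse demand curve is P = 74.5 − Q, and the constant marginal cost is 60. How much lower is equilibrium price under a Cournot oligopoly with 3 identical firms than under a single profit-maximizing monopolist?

Equilibrium price falls by 3.625

Monopoly sets MR = MC: 74.5 − 2Q = 60 ⇒ Q = 7.25, P = 74.5 − 7.25 = 67.25.
Cournot with 3 identical firms: the symmetric best-response condition is 74.5 − 4q = 60. Each firm produces q = 3.625, total output Q = 10.875, price P = 63.625.
Change in equilibrium price: 63.625 − 67.25 = −3.625.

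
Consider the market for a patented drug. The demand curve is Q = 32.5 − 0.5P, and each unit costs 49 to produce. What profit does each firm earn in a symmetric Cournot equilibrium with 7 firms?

π_i = 2

Inverting demand: P = 65 − 2Q.
Cournot with 7 identical firms: the symmetric best-response condition is 65 − 16q = 49. Each firm produces q = 1, total output Q = 7, price P = 51.
Each firm's profit = (51 − 49)·1 = 2.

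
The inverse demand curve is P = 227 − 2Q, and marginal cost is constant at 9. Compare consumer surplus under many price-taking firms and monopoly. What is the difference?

Consumer surplus falls by 8910.75

Competitive firms price at marginal cost: P = 9, giving Q = 109.
CS = ½·(227 − 9)·109 = 11881.
The monopolist equates marginal revenue to marginal cost: 227 − 4Q = 9, so Q = 54.5. From demand, P = 118.
CS = ½·(227 − 118)·54.5 = 2970.25.
Change in consumer surplus: 2970.25 − 11881 = −8910.75.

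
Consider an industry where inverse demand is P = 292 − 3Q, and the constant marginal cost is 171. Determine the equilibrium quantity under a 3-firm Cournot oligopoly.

Q = 30.25

With 3 symmetric Cournot firms, each firm's FOC gives 292 − 12q = 171, so q = 121/12, Q = 3·121/12 = 30.25, and P = 201.25.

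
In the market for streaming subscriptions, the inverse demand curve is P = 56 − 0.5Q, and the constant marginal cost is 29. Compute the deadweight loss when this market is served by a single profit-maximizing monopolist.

Under competition P = MC = 29, so Q = (56 − 29)/0.5 = 54.
The monopolist equates marginal revenue to marginal cost: 56 − Q = 29, so Q = 27. From demand, P = 42.5.
DWL is the triangle between Q = 27 and Q = 54: ½·(54 − 27)·(42.5 − 29) = 182.25.

DWL = 182.25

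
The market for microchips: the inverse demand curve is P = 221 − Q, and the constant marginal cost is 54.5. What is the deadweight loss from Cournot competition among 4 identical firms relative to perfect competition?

Perfect competition: P = MC = 54.5, so 221 − Q = 54.5 and Q = 166.5.
Cournot with 4 identical firms: the symmetric best-response condition is 221 − 5q = 54.5. Each firm produces q = 33.3, total output Q = 133.2, price P = 87.8.
DWL is the triangle between Q = 133.2 and Q = 166.5: ½·(166.5 − 133.2)·(87.8 − 54.5) = 554.445.

DWL = 554.445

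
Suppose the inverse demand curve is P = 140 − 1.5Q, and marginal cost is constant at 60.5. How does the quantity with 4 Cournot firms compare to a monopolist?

Cournot: Q = 42.4; Monopoly: Q = 26.5

In a 4-firm Cournot equilibrium, symmetry and the first-order condition give q = (140 − 60.5)/(7.5) = 10.6. So Q = 42.4 and P = 76.4.
The monopolist equates marginal revenue to marginal cost: 140 − 3Q = 60.5, so Q = 26.5. From demand, P = 100.25.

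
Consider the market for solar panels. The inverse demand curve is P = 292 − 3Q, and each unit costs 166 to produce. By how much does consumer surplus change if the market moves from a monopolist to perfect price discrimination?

A monopolist chooses Q where MR = MC. MR = 292 − 6Q; setting this equal to 166 gives Q = 21 and P = 229.
CS = ½·(292 − 229)·21 = 661.5.
A perfectly discriminating monopolist sells every unit with P(Q) ≥ MC(Q), so output equals the competitive quantity Q = 42. Each buyer pays their reservation price, so CS = 0 and the firm captures all surplus.
CS = 0.
Change in consumer surplus: 0 − 661.5 = −661.5.

CS falls by 661.5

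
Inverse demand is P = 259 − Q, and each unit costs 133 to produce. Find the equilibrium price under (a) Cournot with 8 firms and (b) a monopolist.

In a 8-firm Cournot equilibrium, symmetry and the first-order condition give q = (259 − 133)/(9) = 14. So Q = 112 and P = 147.
A monopolist chooses Q where MR = MC. MR = 259 − 2Q; setting this equal to 133 gives Q = 63 and P = 196.

Cournot: P = 147; Monopoly: P = 196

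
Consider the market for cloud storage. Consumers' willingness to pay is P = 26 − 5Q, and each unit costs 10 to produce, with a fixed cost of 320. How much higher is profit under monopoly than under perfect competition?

Competitive firms price at marginal cost: P = 10, giving Q = 3.2.
Profit = (10 − 10)·3.2 − 320 = −320.
Monopoly sets MR = MC: 26 − 10Q = 10 ⇒ Q = 1.6, P = 26 − 5·1.6 = 18.
Profit = (18 − 10)·1.6 − 320 = −307.2.
Change in profit: −307.2 − −320 = 12.8.

Profit rises by 12.8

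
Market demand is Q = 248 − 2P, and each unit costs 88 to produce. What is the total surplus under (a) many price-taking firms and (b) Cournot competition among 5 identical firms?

Inverting demand: P = 124 − 0.5Q.
Competitive firms price at marginal cost: P = 88, giving Q = 72.
CS = ½·(124 − 88)·72 = 1296; PS = (88 − 88)·72 = 0; TS = 1296.
In a 5-firm Cournot equilibrium, symmetry and the first-order condition give q = (124 − 88)/(3) = 12. So Q = 60 and P = 94.
CS = ½·(124 − 94)·60 = 900; PS = (94 − 88)·60 = 360; TS = 1260.

Competition: TS = 1296; Cournot: TS = 1260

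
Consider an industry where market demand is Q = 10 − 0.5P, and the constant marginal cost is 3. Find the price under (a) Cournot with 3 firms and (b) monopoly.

Cournot: P = 7.25; Monopoly: P = 11.5

Inverting demand: P = 20 − 2Q.
With 3 symmetric Cournot firms, each firm's FOC gives 20 − 8q = 3, so q = 2.125, Q = 3·2.125 = 6.375, and P = 7.25.
The monopolist equates marginal revenue to marginal cost: 20 − 4Q = 3, so Q = 4.25. From demand, P = 11.5.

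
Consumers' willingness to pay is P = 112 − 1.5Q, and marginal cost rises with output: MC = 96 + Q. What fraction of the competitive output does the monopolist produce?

Q_m/Q_c = 0.625

The monopolist equates marginal revenue to marginal cost: 112 − 3Q = 96 + Q, so Q = 4. From demand, P = 106.
Competitive equilibrium sets price equal to marginal cost: 112 − 1.5Q = 96 + Q, so Q = 6.4 and P = 102.4.
Ratio Q_m/Q_c = 4/6.4 = 0.625.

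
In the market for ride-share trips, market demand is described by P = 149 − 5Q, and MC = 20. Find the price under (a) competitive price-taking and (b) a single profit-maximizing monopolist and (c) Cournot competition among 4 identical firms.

Competition: P = 20; Monopoly: P = 84.5; Cournot: P = 45.8

Perfect competition: P = MC = 20, so 149 − 5Q = 20 and Q = 25.8.
Monopoly sets MR = MC: 149 − 10Q = 20 ⇒ Q = 12.9, P = 149 − 5·12.9 = 84.5.
In a 4-firm Cournot equilibrium, symmetry and the first-order condition give q = (149 − 20)/(25) = 5.16. So Q = 20.64 and P = 45.8.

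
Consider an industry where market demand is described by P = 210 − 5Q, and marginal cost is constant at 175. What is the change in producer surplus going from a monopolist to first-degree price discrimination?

PS rises by 61.25

Monopoly sets MR = MC: 210 − 10Q = 175 ⇒ Q = 3.5, P = 210 − 5·3.5 = 192.5.
PS = (192.5 − 175)·3.5 = 61.25.
Under first-degree price discrimination the firm charges each unit its demand price and produces up to where P = MC, i.e. Q = 7. Consumer surplus is zero; producer surplus equals total surplus.
PS = ½·(210 − 175)·7 = 122.5.
Change in producer surplus: 122.5 − 61.25 = 61.25.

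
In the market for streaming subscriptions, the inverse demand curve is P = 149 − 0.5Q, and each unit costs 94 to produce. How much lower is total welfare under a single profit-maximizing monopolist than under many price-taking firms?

Perfect competition: P = MC = 94, so 149 − 0.5Q = 94 and Q = 110.
CS = ½·(149 − 94)·110 = 3025; PS = (94 − 94)·110 = 0; TS = 3025.
A monopolist chooses Q where MR = MC. MR = 149 − Q; setting this equal to 94 gives Q = 55 and P = 121.5.
CS = ½·(149 − 121.5)·55 = 756.25; PS = (121.5 − 94)·55 = 1512.5; TS = 2268.75.
Change in total welfare: 2268.75 − 3025 = −756.25.

TS falls by 756.25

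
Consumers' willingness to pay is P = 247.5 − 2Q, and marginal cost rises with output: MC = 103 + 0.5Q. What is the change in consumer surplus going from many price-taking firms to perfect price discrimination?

CS falls by 3340.84

Competitive equilibrium sets price equal to marginal cost: 247.5 − 2Q = 103 + 0.5Q, so Q = 57.8 and P = 131.9.
CS = ½·(247.5 − 131.9)·57.8 = 3340.84.
Under first-degree price discrimination the firm charges each unit its demand price and produces up to where P = MC, i.e. Q = 57.8. Consumer surplus is zero; producer surplus equals total surplus.
CS = 0.
Change in consumer surplus: 0 − 3340.84 = −3340.84.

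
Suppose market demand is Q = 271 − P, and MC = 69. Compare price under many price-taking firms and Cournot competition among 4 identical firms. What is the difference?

Price rises by 40.4

Inverting demand: P = 271 − Q.
Under competition P = MC = 69, so Q = (271 − 69)/1 = 202.
In a 4-firm Cournot equilibrium, symmetry and the first-order condition give q = (271 − 69)/(5) = 40.4. So Q = 161.6 and P = 109.4.
Change in price: 109.4 − 69 = 40.4.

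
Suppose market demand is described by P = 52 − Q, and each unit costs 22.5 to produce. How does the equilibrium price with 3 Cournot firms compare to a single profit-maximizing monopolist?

Cournot: P = 29.875; Monopoly: P = 37.25

With 3 symmetric Cournot firms, each firm's FOC gives 52 − 4q = 22.5, so q = 7.375, Q = 3·7.375 = 22.125, and P = 29.875.
Monopoly sets MR = MC: 52 − 2Q = 22.5 ⇒ Q = 14.75, P = 52 − 14.75 = 37.25.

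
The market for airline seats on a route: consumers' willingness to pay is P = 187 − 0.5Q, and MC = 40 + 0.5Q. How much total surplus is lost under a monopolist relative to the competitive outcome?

Competitive equilibrium sets price equal to marginal cost: 187 − 0.5Q = 40 + 0.5Q, so Q = 147 and P = 113.5.
Monopoly sets MR = MC: 187 − Q = 40 + 0.5Q ⇒ Q = 98, P = 187 − 0.5·98 = 138.
CS = ½·(187 − 113.5)·147 = 5402.25; PS = (113.5·147 − 40·147 − ½·0.5·147²) = 5402.25; TS = 10804.5.
CS = ½·(187 − 138)·98 = 2401; PS = (138·98 − 40·98 − ½·0.5·98²) = 7203; TS = 9604.
DWL = 10804.5 − 9604 = 1200.5.

DWL = 1200.5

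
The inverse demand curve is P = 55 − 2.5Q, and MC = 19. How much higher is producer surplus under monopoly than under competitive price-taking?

PS rises by 129.6

Competitive firms price at marginal cost: P = 19, giving Q = 14.4.
PS = (19 − 19)·14.4 = 0.
A monopolist chooses Q where MR = MC. MR = 55 − 5Q; setting this equal to 19 gives Q = 7.2 and P = 37.
PS = (37 − 19)·7.2 = 129.6.
Change in producer surplus: 129.6 − 0 = 129.6.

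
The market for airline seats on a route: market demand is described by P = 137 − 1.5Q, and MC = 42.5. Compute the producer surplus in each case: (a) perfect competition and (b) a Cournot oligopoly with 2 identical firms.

Competitive firms price at marginal cost: P = 42.5, giving Q = 63.
PS = (42.5 − 42.5)·63 = 0.
With 2 symmetric Cournot firms, each firm's FOC gives 137 − 4.5q = 42.5, so q = 21, Q = 2·21 = 42, and P = 74.
PS = (74 − 42.5)·42 = 1323.

Competition: PS = 0; Cournot: PS = 1323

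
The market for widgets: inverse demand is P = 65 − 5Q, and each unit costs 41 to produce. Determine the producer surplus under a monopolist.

The monopolist equates marginal revenue to marginal cost: 65 − 10Q = 41, so Q = 2.4. From demand, P = 53.
PS = (53 − 41)·2.4 = 28.8.

PS = 28.8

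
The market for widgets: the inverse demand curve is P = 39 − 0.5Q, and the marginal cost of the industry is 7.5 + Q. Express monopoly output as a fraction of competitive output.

Q_m/Q_c = 0.75

The monopolist equates marginal revenue to marginal cost: 39 − Q = 7.5 + Q, so Q = 15.75. From demand, P = 31.125.
Under competition P = MC: 39 − 0.5Q = 7.5 + Q ⇒ Q = 21, P = 28.5.
Ratio Q_m/Q_c = 15.75/21 = 0.75.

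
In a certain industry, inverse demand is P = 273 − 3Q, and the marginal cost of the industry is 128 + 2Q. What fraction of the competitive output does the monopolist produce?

Q_m/Q_c = 0.625

A monopolist chooses Q where MR = MC. MR = 273 − 6Q; setting this equal to 128 + 2Q gives Q = 18.125 and P = 218.625.
Competitive equilibrium sets price equal to marginal cost: 273 − 3Q = 128 + 2Q, so Q = 29 and P = 186.
Ratio Q_m/Q_c = 18.125/29 = 0.625.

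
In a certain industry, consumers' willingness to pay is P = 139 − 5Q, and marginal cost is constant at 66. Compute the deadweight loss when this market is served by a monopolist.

Competitive firms price at marginal cost: P = 66, giving Q = 14.6.
A monopolist chooses Q where MR = MC. MR = 139 − 10Q; setting this equal to 66 gives Q = 7.3 and P = 102.5.
DWL is the triangle between Q = 7.3 and Q = 14.6: ½·(14.6 − 7.3)·(102.5 − 66) = 133.225.

DWL = 133.225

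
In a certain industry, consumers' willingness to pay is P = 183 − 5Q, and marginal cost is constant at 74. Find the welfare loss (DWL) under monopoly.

DWL = 297.025

Under competition P = MC = 74, so Q = (183 − 74)/5 = 21.8.
The monopolist equates marginal revenue to marginal cost: 183 − 10Q = 74, so Q = 10.9. From demand, P = 128.5.
DWL is the triangle between Q = 10.9 and Q = 21.8: ½·(21.8 − 10.9)·(128.5 − 74) = 297.025.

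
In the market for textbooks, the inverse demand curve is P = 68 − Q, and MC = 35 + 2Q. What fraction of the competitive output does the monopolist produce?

The monopolist equates marginal revenue to marginal cost: 68 − 2Q = 35 + 2Q, so Q = 8.25. From demand, P = 59.75.
Under competition P = MC: 68 − Q = 35 + 2Q ⇒ Q = 11, P = 57.
Ratio Q_m/Q_c = 8.25/11 = 0.75.

Q_m/Q_c = 0.75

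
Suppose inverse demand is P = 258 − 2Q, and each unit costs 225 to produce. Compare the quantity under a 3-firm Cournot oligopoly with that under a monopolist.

In a 3-firm Cournot equilibrium, symmetry and the first-order condition give q = (258 − 225)/(8) = 4.125. So Q = 12.375 and P = 233.25.
Monopoly sets MR = MC: 258 − 4Q = 225 ⇒ Q = 8.25, P = 258 − 2·8.25 = 241.5.

Cournot: Q = 12.375; Monopoly: Q = 8.25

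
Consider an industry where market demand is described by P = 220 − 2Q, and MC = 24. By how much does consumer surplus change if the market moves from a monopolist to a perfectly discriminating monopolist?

Consumer surplus falls by 2401

Monopoly sets MR = MC: 220 − 4Q = 24 ⇒ Q = 49, P = 220 − 2·49 = 122.
CS = ½·(220 − 122)·49 = 2401.
A perfectly discriminating monopolist sells every unit with P(Q) ≥ MC(Q), so output equals the competitive quantity Q = 98. Each buyer pays their reservation price, so CS = 0 and the firm captures all surplus.
CS = 0.
Change in consumer surplus: 0 − 2401 = −2401.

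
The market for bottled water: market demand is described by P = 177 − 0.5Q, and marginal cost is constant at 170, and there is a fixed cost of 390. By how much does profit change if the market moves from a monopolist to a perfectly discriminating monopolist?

A monopolist chooses Q where MR = MC. MR = 177 − Q; setting this equal to 170 gives Q = 7 and P = 173.5.
Profit = (173.5 − 170)·7 − 390 = −365.5.
Under first-degree price discrimination the firm charges each unit its demand price and produces up to where P = MC, i.e. Q = 14. Consumer surplus is zero; producer surplus equals total surplus.
PS equals the full surplus area, 49. Profit = 49 − 390 = −341.
Change in profit: −341 − −365.5 = 24.5.

Profit rises by 24.5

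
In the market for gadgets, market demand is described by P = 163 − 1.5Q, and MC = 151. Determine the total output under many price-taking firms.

Q = 8

Competitive firms price at marginal cost: P = 151, giving Q = 8.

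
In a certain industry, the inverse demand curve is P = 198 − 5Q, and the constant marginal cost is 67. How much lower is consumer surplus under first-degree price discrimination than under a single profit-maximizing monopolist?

A monopolist chooses Q where MR = MC. MR = 198 − 10Q; setting this equal to 67 gives Q = 13.1 and P = 132.5.
CS = ½·(198 − 132.5)·13.1 = 429.025.
A perfectly discriminating monopolist sells every unit with P(Q) ≥ MC(Q), so output equals the competitive quantity Q = 26.2. Each buyer pays their reservation price, so CS = 0 and the firm captures all surplus.
CS = 0.
Change in consumer surplus: 0 − 429.025 = −429.025.

CS falls by 429.025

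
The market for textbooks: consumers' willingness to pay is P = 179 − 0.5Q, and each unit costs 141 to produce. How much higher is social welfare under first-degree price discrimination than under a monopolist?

Monopoly sets MR = MC: 179 − Q = 141 ⇒ Q = 38, P = 179 − 0.5·38 = 160.
CS = ½·(179 − 160)·38 = 361; PS = (160 − 141)·38 = 722; TS = 1083.
Under first-degree price discrimination the firm charges each unit its demand price and produces up to where P = MC, i.e. Q = 76. Consumer surplus is zero; producer surplus equals total surplus.
TS = 1444 (equal to competitive TS).
Change in social welfare: 1444 − 1083 = 361.

TS rises by 361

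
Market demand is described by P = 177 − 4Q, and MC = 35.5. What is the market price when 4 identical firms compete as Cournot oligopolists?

In a 4-firm Cournot equilibrium, symmetry and the first-order condition give q = (177 − 35.5)/(20) = 7.075. So Q = 28.3 and P = 63.8.

P = 63.8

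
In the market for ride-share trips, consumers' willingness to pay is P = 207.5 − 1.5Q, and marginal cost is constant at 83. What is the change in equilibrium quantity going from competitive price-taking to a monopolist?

Competitive firms price at marginal cost: P = 83, giving Q = 83.
The monopolist equates marginal revenue to marginal cost: 207.5 − 3Q = 83, so Q = 41.5. From demand, P = 145.25.
Change in equilibrium quantity: 41.5 − 83 = −41.5.

Q falls by 41.5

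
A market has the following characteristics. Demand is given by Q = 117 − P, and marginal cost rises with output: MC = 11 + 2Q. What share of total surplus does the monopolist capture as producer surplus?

PS/TS = 0.8

Inverting demand: P = 117 − Q.
A monopolist chooses Q where MR = MC. MR = 117 − 2Q; setting this equal to 11 + 2Q gives Q = 26.5 and P = 90.5.
CS = ½·(117 − 90.5)·26.5 = 351.125.
PS = P·Q − VC(Q) = 90.5·26.5 − (11·26.5 + ½·2·26.5²) = 1404.5.
Share captured = PS/TS = 1404.5/1755.625 = 0.8.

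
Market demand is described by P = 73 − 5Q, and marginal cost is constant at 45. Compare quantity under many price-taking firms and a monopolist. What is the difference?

Q falls by 2.8

Perfect competition: P = MC = 45, so 73 − 5Q = 45 and Q = 5.6.
The monopolist equates marginal revenue to marginal cost: 73 − 10Q = 45, so Q = 2.8. From demand, P = 59.
Change in quantity: 2.8 − 5.6 = −2.8.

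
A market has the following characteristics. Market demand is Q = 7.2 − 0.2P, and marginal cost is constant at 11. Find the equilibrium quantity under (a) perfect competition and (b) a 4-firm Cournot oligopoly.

Competition: Q = 5; Cournot: Q = 4

Inverting demand: P = 36 − 5Q.
Perfect competition: P = MC = 11, so 36 − 5Q = 11 and Q = 5.
With 4 symmetric Cournot firms, each firm's FOC gives 36 − 25q = 11, so q = 1, Q = 4·1 = 4, and P = 16.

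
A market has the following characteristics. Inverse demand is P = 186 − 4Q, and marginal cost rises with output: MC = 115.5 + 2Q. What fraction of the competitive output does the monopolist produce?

Q_m/Q_c = 0.6

A monopolist chooses Q where MR = MC. MR = 186 − 8Q; setting this equal to 115.5 + 2Q gives Q = 7.05 and P = 157.8.
Under competition P = MC: 186 − 4Q = 115.5 + 2Q ⇒ Q = 11.75, P = 139.
Ratio Q_m/Q_c = 7.05/11.75 = 0.6.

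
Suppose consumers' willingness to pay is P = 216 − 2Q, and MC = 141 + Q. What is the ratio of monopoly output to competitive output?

Q_m/Q_c = 0.6

A monopolist chooses Q where MR = MC. MR = 216 − 4Q; setting this equal to 141 + Q gives Q = 15 and P = 186.
Competitive equilibrium sets price equal to marginal cost: 216 − 2Q = 141 + Q, so Q = 25 and P = 166.
Ratio Q_m/Q_c = 15/25 = 0.6.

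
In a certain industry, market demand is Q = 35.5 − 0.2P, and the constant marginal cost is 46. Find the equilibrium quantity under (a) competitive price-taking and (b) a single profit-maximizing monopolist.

Competition: Q = 26.3; Monopoly: Q = 13.15

Inverting demand: P = 177.5 − 5Q.
Competitive firms price at marginal cost: P = 46, giving Q = 26.3.
Monopoly sets MR = MC: 177.5 − 10Q = 46 ⇒ Q = 13.15, P = 177.5 − 5·13.15 = 111.75.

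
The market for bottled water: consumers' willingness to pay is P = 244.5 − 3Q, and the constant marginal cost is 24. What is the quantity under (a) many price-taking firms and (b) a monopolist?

Competition: Q = 73.5; Monopoly: Q = 36.75

Under competition P = MC = 24, so Q = (244.5 − 24)/3 = 73.5.
A monopolist chooses Q where MR = MC. MR = 244.5 − 6Q; setting this equal to 24 gives Q = 36.75 and P = 134.25.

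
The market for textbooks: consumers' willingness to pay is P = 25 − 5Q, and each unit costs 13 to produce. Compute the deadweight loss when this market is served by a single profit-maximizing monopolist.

DWL = 3.6

Competitive firms price at marginal cost: P = 13, giving Q = 2.4.
Monopoly sets MR = MC: 25 − 10Q = 13 ⇒ Q = 1.2, P = 25 − 5·1.2 = 19.
DWL is the triangle between Q = 1.2 and Q = 2.4: ½·(2.4 − 1.2)·(19 − 13) = 3.6.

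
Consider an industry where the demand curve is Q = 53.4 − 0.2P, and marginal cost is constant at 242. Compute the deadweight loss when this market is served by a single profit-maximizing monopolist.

DWL = 15.625

Inverting demand: P = 267 − 5Q.
Perfect competition: P = MC = 242, so 267 − 5Q = 242 and Q = 5.
A monopolist chooses Q where MR = MC. MR = 267 − 10Q; setting this equal to 242 gives Q = 2.5 and P = 254.5.
DWL is the triangle between Q = 2.5 and Q = 5: ½·(5 − 2.5)·(254.5 − 242) = 15.625.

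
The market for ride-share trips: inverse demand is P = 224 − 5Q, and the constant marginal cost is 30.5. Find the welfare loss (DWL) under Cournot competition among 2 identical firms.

Perfect competition: P = MC = 30.5, so 224 − 5Q = 30.5 and Q = 38.7.
With 2 symmetric Cournot firms, each firm's FOC gives 224 − 15q = 30.5, so q = 12.9, Q = 2·12.9 = 25.8, and P = 95.
DWL is the triangle between Q = 25.8 and Q = 38.7: ½·(38.7 − 25.8)·(95 − 30.5) = 416.025.

DWL = 416.025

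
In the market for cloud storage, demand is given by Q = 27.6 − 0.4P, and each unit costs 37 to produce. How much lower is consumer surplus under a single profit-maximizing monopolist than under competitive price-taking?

CS falls by 153.6

Inverting demand: P = 69 − 2.5Q.
Perfect competition: P = MC = 37, so 69 − 2.5Q = 37 and Q = 12.8.
CS = ½·(69 − 37)·12.8 = 204.8.
Monopoly sets MR = MC: 69 − 5Q = 37 ⇒ Q = 6.4, P = 69 − 2.5·6.4 = 53.
CS = ½·(69 − 53)·6.4 = 51.2.
Change in consumer surplus: 51.2 − 204.8 = −153.6.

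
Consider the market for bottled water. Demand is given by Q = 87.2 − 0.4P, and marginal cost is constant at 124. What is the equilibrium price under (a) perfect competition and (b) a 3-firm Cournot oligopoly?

Competition: P = 124; Cournot: P = 147.5

Inverting demand: P = 218 − 2.5Q.
Under competition P = MC = 124, so Q = (218 − 124)/2.5 = 37.6.
Cournot with 3 identical firms: the symmetric best-response condition is 218 − 10q = 124. Each firm produces q = 9.4, total output Q = 28.2, price P = 147.5.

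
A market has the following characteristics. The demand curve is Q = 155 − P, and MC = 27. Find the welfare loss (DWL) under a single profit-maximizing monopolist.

DWL = 2048

Inverting demand: P = 155 − Q.
Under competition P = MC = 27, so Q = (155 − 27)/1 = 128.
A monopolist chooses Q where MR = MC. MR = 155 − 2Q; setting this equal to 27 gives Q = 64 and P = 91.
DWL is the triangle between Q = 64 and Q = 128: ½·(128 − 64)·(91 − 27) = 2048.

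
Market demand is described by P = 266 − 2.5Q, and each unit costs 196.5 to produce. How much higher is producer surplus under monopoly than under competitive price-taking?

Competitive firms price at marginal cost: P = 196.5, giving Q = 27.8.
PS = (196.5 − 196.5)·27.8 = 0.
The monopolist equates marginal revenue to marginal cost: 266 − 5Q = 196.5, so Q = 13.9. From demand, P = 231.25.
PS = (231.25 − 196.5)·13.9 = 483.025.
Change in producer surplus: 483.025 − 0 = 483.025.

PS rises by 483.025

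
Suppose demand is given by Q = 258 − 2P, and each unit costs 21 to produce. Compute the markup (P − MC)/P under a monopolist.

Lerner index = 0.72

Inverting demand: P = 129 − 0.5Q.
A monopolist chooses Q where MR = MC. MR = 129 − Q; setting this equal to 21 gives Q = 108 and P = 75.
Lerner index = (P − MC)/P = (75 − 21)/75 = 0.72.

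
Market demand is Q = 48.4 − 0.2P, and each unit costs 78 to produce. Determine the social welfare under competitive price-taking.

TS = 2689.6

Inverting demand: P = 242 − 5Q.
Perfect competition: P = MC = 78, so 242 − 5Q = 78 and Q = 32.8.
CS = ½·(242 − 78)·32.8 = 2689.6; PS = (78 − 78)·32.8 = 0; TS = 2689.6.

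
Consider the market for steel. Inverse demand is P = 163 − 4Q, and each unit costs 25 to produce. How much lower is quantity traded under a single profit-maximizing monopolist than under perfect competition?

Under competition P = MC = 25, so Q = (163 − 25)/4 = 34.5.
Monopoly sets MR = MC: 163 − 8Q = 25 ⇒ Q = 17.25, P = 163 − 4·17.25 = 94.
Change in quantity traded: 17.25 − 34.5 = −17.25.

Q falls by 17.25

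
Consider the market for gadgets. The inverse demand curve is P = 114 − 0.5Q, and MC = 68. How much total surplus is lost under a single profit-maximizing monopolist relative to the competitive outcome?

Under competition P = MC = 68, so Q = (114 − 68)/0.5 = 92.
Monopoly sets MR = MC: 114 − Q = 68 ⇒ Q = 46, P = 114 − 0.5·46 = 91.
DWL is the triangle between Q = 46 and Q = 92: ½·(92 − 46)·(91 − 68) = 529.

DWL = 529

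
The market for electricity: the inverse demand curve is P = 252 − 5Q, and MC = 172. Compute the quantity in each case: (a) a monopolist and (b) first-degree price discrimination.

Monopoly: Q = 8; Perfect PD: Q = 16

Monopoly sets MR = MC: 252 − 10Q = 172 ⇒ Q = 8, P = 252 − 5·8 = 212.
Under first-degree price discrimination the firm charges each unit its demand price and produces up to where P = MC, i.e. Q = 16. Consumer surplus is zero; producer surplus equals total surplus.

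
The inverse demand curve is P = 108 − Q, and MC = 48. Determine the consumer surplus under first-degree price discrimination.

With perfect price discrimination, output is the efficient level Q = 60 (where demand meets MC), but every buyer pays their willingness to pay: CS = 0 and PS = total surplus.
CS = 0.

CS = 0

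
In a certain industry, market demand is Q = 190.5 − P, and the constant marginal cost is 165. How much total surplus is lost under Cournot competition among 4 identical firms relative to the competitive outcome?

Inverting demand: P = 190.5 − Q.
Under competition P = MC = 165, so Q = (190.5 − 165)/1 = 25.5.
Cournot with 4 identical firms: the symmetric best-response condition is 190.5 − 5q = 165. Each firm produces q = 5.1, total output Q = 20.4, price P = 170.1.
DWL is the triangle between Q = 20.4 and Q = 25.5: ½·(25.5 − 20.4)·(170.1 − 165) = 13.005.

DWL = 13.005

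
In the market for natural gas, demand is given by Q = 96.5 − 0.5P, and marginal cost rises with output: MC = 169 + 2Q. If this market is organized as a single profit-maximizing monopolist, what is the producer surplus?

Inverting demand: P = 193 − 2Q.
Monopoly sets MR = MC: 193 − 4Q = 169 + 2Q ⇒ Q = 4, P = 193 − 2·4 = 185.
PS = P·Q − VC(Q) = 185·4 − (169·4 + ½·2·4²) = 48.

PS = 48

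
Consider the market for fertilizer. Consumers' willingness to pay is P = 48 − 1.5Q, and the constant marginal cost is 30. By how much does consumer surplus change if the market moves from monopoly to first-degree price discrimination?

Consumer surplus falls by 27

Monopoly sets MR = MC: 48 − 3Q = 30 ⇒ Q = 6, P = 48 − 1.5·6 = 39.
CS = ½·(48 − 39)·6 = 27.
A perfectly discriminating monopolist sells every unit with P(Q) ≥ MC(Q), so output equals the competitive quantity Q = 12. Each buyer pays their reservation price, so CS = 0 and the firm captures all surplus.
CS = 0.
Change in consumer surplus: 0 − 27 = −27.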